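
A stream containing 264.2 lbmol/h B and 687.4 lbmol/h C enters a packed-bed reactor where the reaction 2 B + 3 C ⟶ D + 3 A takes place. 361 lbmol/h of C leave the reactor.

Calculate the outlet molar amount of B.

For C: n = n₀ − 3ξ → 361 = 687.4 − 3ξ, giving ξ = 108.8 lbmol/h.
Outlet amounts (n = n₀ + ν ξ):
  B: 264.2 − 2(108.8) = 46.6
  C: 687.4 − 3(108.8) = 361
  D: 0 + 1(108.8) = 108.8
  A: 0 + 3(108.8) = 326.4

46.6 lbmol/h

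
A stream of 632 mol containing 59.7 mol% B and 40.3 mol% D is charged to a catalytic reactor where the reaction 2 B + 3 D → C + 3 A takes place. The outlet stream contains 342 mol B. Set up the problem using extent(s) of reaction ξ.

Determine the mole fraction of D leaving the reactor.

0.328

For B: n = n₀ − 2ξ → 342 = 377.3 − 2ξ, giving ξ = 17.65 mol.
Outlet amounts (n = n₀ + ν ξ):
  B: 377.3 − 2(17.65) = 342
  D: 254.7 − 3(17.65) = 201.7
  C: 0 + 1(17.65) = 17.65
  A: 0 + 3(17.65) = 52.96
Total out = 614.3 mol; y_D = 201.7 / 614.3 = 0.3284.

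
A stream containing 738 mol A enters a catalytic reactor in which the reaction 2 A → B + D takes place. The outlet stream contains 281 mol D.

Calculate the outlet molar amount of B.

For D: n = n₀ + 1ξ → 281 = 0 + 1ξ, giving ξ = 281 mol.
Outlet amounts (n = n₀ + ν ξ):
  A: 738 − 2(281) = 176
  B: 0 + 1(281) = 281
  D: 0 + 1(281) = 281

281 mol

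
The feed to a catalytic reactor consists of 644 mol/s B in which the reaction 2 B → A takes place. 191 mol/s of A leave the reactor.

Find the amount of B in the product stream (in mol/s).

For A: n = n₀ + 1ξ → 191 = 0 + 1ξ, giving ξ = 191 mol/s.
Outlet amounts (n = n₀ + ν ξ):
  B: 644 − 2(191) = 262
  A: 0 + 1(191) = 191

262 mol/s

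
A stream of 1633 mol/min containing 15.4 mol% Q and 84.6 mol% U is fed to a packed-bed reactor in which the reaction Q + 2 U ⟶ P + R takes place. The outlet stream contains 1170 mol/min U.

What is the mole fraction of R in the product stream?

For U: n = n₀ − 2ξ → 1170 = 1382 − 2ξ, giving ξ = 105.8 mol/min.
Outlet amounts (n = n₀ + ν ξ):
  Q: 251.5 − 1(105.8) = 145.7
  U: 1382 − 2(105.8) = 1170
  P: 0 + 1(105.8) = 105.8
  R: 0 + 1(105.8) = 105.8
Total out = 1527 mol/min; y_R = 105.8 / 1527 = 0.06925.

0.0692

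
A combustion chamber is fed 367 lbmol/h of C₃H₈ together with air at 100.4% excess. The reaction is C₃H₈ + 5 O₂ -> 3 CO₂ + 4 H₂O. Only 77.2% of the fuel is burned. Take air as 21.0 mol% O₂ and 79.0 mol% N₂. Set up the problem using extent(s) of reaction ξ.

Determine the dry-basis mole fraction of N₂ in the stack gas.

0.812

Stoichiometric O₂ = 5 × 367 = 1835 lbmol/h; O₂ fed = 1835 × 2.004 = 3677 lbmol/h.
N₂ fed = 3677 × 79/21 = 13830 lbmol/h.
Fuel reacted = 0.772 × 367 → ξ = 283.3 lbmol/h.
Outlet (n = n₀ + ν ξ):
  C₃H₈: 367 − 1(283.3) = 83.68
  O₂: 3677 − 5(283.3) = 2261
  N₂: 13830 (inert)
  CO₂: 0 + 3(283.3) = 850
  H₂O: 0 + 4(283.3) = 1133
Dry total = 17030 lbmol/h; y_N₂ (dry) = 13830 / 17030 = 0.8124.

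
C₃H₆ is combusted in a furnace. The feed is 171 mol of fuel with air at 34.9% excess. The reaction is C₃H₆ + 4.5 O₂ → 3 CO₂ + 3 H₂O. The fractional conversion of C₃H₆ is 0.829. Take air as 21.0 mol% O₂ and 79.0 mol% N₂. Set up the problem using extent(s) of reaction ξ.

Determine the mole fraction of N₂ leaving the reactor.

Stoichiometric O₂ = 4.5 × 171 = 769.5 mol; O₂ fed = 769.5 × 1.349 = 1038 mol.
N₂ fed = 1038 × 79/21 = 3905 mol.
Fuel reacted = 0.829 × 171 → ξ = 141.8 mol.
Outlet (n = n₀ + ν ξ):
  C₃H₆: 171 − 1(141.8) = 29.24
  O₂: 1038 − 4.5(141.8) = 400.1
  N₂: 3905 (inert)
  CO₂: 0 + 3(141.8) = 425.3
  H₂O: 0 + 3(141.8) = 425.3
Total out = 5185 mol; y_N₂ = 3905 / 5185 = 0.7531.

0.753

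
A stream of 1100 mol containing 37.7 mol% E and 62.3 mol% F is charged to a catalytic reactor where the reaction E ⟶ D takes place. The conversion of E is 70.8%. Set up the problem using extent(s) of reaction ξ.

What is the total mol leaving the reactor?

E reacted = 0.708 × 414.7 = 293.6 mol; ν_E = −1, so ξ = 293.6/1 = 293.6 mol.
Outlet amounts (n = n₀ + ν ξ):
  E: 414.7 − 1(293.6) = 121.1
  D: 0 + 1(293.6) = 293.6
  F: 685.3 (inert)
Total out = 121.1 + 293.6 + 685.3 = 1100 mol.

1100 mol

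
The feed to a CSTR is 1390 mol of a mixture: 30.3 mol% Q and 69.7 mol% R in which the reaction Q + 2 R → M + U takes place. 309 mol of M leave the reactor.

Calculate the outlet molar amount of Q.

For M: n = n₀ + 1ξ → 309 = 0 + 1ξ, giving ξ = 309 mol.
Outlet amounts (n = n₀ + ν ξ):
  Q: 421.2 − 1(309) = 112.2
  R: 968.8 − 2(309) = 350.8
  M: 0 + 1(309) = 309
  U: 0 + 1(309) = 309

112 mol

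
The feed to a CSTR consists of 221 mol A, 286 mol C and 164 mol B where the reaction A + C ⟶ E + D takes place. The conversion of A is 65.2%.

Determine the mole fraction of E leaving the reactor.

0.215

A reacted = 0.652 × 221 = 144.1 mol; ν_A = −1, so ξ = 144.1/1 = 144.1 mol.
Outlet amounts (n = n₀ + ν ξ):
  A: 221 − 1(144.1) = 76.91
  C: 286 − 1(144.1) = 141.9
  E: 0 + 1(144.1) = 144.1
  D: 0 + 1(144.1) = 144.1
  B: 164 (inert)
Total out = 671 mol; y_E = 144.1 / 671 = 0.2147.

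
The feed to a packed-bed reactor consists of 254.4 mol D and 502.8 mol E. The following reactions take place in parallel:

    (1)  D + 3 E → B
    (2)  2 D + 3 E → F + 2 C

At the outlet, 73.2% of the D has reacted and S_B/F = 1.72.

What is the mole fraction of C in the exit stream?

0.251

Conversion of D: D consumed = 0.732 × 254.4 = 186.2 mol = 1ξ₁ + 2ξ₂.
Selectivity: 1ξ₁ / (1ξ₂) = 1.72 → ξ₁ = 1.72 ξ₂.
Substitute: (1·1.72 + 2) ξ₂ = 186.2 → ξ₂ = 50.06 mol, ξ₁ = 86.1 mol.
Outlet amounts (n = n₀ + Σ ν·ξ):
  D: 254.4 − 1(86.1) − 2(50.06) = 68.18
  E: 502.8 − 3(86.1) − 3(50.06) = 94.32
  B: 0 + 1(86.1) = 86.1
  F: 0 + 1(50.06) = 50.06
  C: 0 + 2(50.06) = 100.1
Total out = 398.8 mol; y_C = 100.1 / 398.8 = 0.2511.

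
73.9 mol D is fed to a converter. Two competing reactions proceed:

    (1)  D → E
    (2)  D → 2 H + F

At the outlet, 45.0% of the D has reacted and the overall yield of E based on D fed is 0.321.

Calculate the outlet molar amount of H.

Yield of E: 1ξ₁ / 73.9 = 0.321 → ξ₁ = 23.72 mol.
Conversion of D: 1ξ₁ + 1ξ₂ = 0.45 × 73.9 = 33.26 → ξ₂ = 9.533 mol.
Outlet amounts (n = n₀ + Σ ν·ξ):
  D: 73.9 − 1(23.72) − 1(9.533) = 40.65
  E: 0 + 1(23.72) = 23.72
  H: 0 + 2(9.533) = 19.07
  F: 0 + 1(9.533) = 9.533

19.1 mol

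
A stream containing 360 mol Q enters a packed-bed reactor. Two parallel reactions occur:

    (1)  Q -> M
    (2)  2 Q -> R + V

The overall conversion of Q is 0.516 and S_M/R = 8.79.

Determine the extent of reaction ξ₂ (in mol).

Conversion of Q: Q consumed = 0.516 × 360 = 185.8 mol = 1ξ₁ + 2ξ₂.
Selectivity: 1ξ₁ / (1ξ₂) = 8.79 → ξ₁ = 8.79 ξ₂.
Substitute: (1·8.79 + 2) ξ₂ = 185.8 → ξ₂ = 17.22 mol, ξ₁ = 151.3 mol.
Outlet amounts (n = n₀ + Σ ν·ξ):
  Q: 360 − 1(151.3) − 2(17.22) = 174.2
  M: 0 + 1(151.3) = 151.3
  R: 0 + 1(17.22) = 17.22
  V: 0 + 1(17.22) = 17.22

ξ₂ = 17.2 mol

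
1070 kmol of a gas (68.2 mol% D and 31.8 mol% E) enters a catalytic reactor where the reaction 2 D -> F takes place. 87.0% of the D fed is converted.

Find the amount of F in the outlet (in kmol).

D reacted = 0.87 × 729.7 = 634.9 kmol; ν_D = −2, so ξ = 634.9/2 = 317.4 kmol.
Outlet amounts (n = n₀ + ν ξ):
  D: 729.7 − 2(317.4) = 94.87
  F: 0 + 1(317.4) = 317.4
  E: 340.3 (inert)

317 kmol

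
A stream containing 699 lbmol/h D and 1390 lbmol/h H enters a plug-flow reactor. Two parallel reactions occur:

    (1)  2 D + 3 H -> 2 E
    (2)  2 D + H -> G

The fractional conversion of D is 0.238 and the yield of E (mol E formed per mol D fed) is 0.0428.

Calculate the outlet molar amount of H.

Yield of E: 2ξ₁ / 699 = 0.0428 → ξ₁ = 14.96 lbmol/h.
Conversion of D: 2ξ₁ + 2ξ₂ = 0.238 × 699 = 166.4 → ξ₂ = 68.22 lbmol/h.
Outlet amounts (n = n₀ + Σ ν·ξ):
  D: 699 − 2(14.96) − 2(68.22) = 532.6
  H: 1390 − 3(14.96) − 1(68.22) = 1277
  E: 0 + 2(14.96) = 29.92
  G: 0 + 1(68.22) = 68.22

1280 lbmol/h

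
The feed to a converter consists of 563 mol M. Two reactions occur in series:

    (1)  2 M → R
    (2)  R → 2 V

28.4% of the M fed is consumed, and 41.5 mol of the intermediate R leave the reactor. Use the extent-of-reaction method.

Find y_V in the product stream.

Conversion of M: M consumed = 2ξ₁ = 0.284 × 563 → ξ₁ = 79.95 mol.
R balance: n_R = 0 + 1ξ₁ − 1ξ₂ = 41.5 → ξ₂ = (1·79.95 − 41.5)/1 = 38.45 mol.
Outlet amounts (n = n₀ + Σ ν·ξ):
  M: 563 − 2(79.95) = 403.1
  R: 0 + 1(79.95) − 1(38.45) = 41.5
  V: 0 + 2(38.45) = 76.89
Total out = 521.5 mol; y_V = 76.89 / 521.5 = 0.1474.

0.147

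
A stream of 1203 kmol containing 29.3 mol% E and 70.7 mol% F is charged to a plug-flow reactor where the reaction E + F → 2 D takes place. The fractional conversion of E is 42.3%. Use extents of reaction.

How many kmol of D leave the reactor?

E reacted = 0.423 × 352.5 = 149.1 kmol; ν_E = −1, so ξ = 149.1/1 = 149.1 kmol.
Outlet amounts (n = n₀ + ν ξ):
  E: 352.5 − 1(149.1) = 203.4
  F: 850.5 − 1(149.1) = 701.4
  D: 0 + 2(149.1) = 298.2

298 kmol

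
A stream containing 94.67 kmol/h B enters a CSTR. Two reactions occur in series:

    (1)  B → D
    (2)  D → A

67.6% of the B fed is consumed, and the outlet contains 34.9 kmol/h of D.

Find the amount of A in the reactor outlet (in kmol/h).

Conversion of B: B consumed = 1ξ₁ = 0.676 × 94.67 → ξ₁ = 64 kmol/h.
D balance: n_D = 0 + 1ξ₁ − 1ξ₂ = 34.9 → ξ₂ = (1·64 − 34.9)/1 = 29.1 kmol/h.
Outlet amounts (n = n₀ + Σ ν·ξ):
  B: 94.67 − 1(64) = 30.67
  D: 0 + 1(64) − 1(29.1) = 34.9
  A: 0 + 1(29.1) = 29.1

29.1 kmol/h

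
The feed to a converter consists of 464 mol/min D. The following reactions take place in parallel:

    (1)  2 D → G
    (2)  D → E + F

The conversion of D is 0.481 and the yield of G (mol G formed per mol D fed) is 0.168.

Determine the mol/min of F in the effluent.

67.3 mol/min

Yield of G: 1ξ₁ / 464 = 0.168 → ξ₁ = 77.95 mol/min.
Conversion of D: 2ξ₁ + 1ξ₂ = 0.481 × 464 = 223.2 → ξ₂ = 67.28 mol/min.
Outlet amounts (n = n₀ + Σ ν·ξ):
  D: 464 − 2(77.95) − 1(67.28) = 240.8
  G: 0 + 1(77.95) = 77.95
  E: 0 + 1(67.28) = 67.28
  F: 0 + 1(67.28) = 67.28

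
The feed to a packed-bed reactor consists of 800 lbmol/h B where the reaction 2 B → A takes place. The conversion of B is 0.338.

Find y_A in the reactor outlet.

0.203

B reacted = 0.338 × 800 = 270.4 lbmol/h; ν_B = −2, so ξ = 270.4/2 = 135.2 lbmol/h.
Outlet amounts (n = n₀ + ν ξ):
  B: 800 − 2(135.2) = 529.6
  A: 0 + 1(135.2) = 135.2
Total out = 664.8 lbmol/h; y_A = 135.2 / 664.8 = 0.2034.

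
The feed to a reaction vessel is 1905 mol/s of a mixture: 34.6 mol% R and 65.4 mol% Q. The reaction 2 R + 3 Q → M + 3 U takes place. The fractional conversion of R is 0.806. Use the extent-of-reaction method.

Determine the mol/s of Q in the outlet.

R reacted = 0.806 × 659.1 = 531.3 mol/s; ν_R = −2, so ξ = 531.3/2 = 265.6 mol/s.
Outlet amounts (n = n₀ + ν ξ):
  R: 659.1 − 2(265.6) = 127.9
  Q: 1246 − 3(265.6) = 449
  M: 0 + 1(265.6) = 265.6
  U: 0 + 3(265.6) = 796.9

449 mol/s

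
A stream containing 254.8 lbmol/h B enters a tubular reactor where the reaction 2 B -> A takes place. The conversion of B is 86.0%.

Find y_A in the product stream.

0.754

B reacted = 0.86 × 254.8 = 219.1 lbmol/h; ν_B = −2, so ξ = 219.1/2 = 109.6 lbmol/h.
Outlet amounts (n = n₀ + ν ξ):
  B: 254.8 − 2(109.6) = 35.67
  A: 0 + 1(109.6) = 109.6
Total out = 145.2 lbmol/h; y_A = 109.6 / 145.2 = 0.7544.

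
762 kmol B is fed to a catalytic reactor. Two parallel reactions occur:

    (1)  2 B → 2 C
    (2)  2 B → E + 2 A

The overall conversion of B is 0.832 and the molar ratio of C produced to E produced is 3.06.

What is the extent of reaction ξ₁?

Conversion of B: B consumed = 0.832 × 762 = 634 kmol = 2ξ₁ + 2ξ₂.
Selectivity: 2ξ₁ / (1ξ₂) = 3.06 → ξ₁ = 1.53 ξ₂.
Substitute: (2·1.53 + 2) ξ₂ = 634 → ξ₂ = 125.3 kmol, ξ₁ = 191.7 kmol.
Outlet amounts (n = n₀ + Σ ν·ξ):
  B: 762 − 2(191.7) − 2(125.3) = 128
  C: 0 + 2(191.7) = 383.4
  E: 0 + 1(125.3) = 125.3
  A: 0 + 2(125.3) = 250.6

ξ₁ = 192 kmol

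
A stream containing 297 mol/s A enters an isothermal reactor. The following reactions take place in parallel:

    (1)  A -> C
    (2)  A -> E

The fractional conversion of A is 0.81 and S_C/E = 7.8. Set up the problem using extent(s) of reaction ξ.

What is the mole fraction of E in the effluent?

Conversion of A: A consumed = 0.81 × 297 = 240.6 mol/s = 1ξ₁ + 1ξ₂.
Selectivity: 1ξ₁ / (1ξ₂) = 7.8 → ξ₁ = 7.8 ξ₂.
Substitute: (1·7.8 + 1) ξ₂ = 240.6 → ξ₂ = 27.34 mol/s, ξ₁ = 213.2 mol/s.
Outlet amounts (n = n₀ + Σ ν·ξ):
  A: 297 − 1(213.2) − 1(27.34) = 56.43
  C: 0 + 1(213.2) = 213.2
  E: 0 + 1(27.34) = 27.34
Total out = 297 mol/s; y_E = 27.34 / 297 = 0.09205.

0.092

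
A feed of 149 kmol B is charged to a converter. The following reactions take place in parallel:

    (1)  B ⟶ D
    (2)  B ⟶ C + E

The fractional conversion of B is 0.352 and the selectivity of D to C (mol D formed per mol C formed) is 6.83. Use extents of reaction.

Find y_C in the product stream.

0.043

Conversion of B: B consumed = 0.352 × 149 = 52.45 kmol = 1ξ₁ + 1ξ₂.
Selectivity: 1ξ₁ / (1ξ₂) = 6.83 → ξ₁ = 6.83 ξ₂.
Substitute: (1·6.83 + 1) ξ₂ = 52.45 → ξ₂ = 6.698 kmol, ξ₁ = 45.75 kmol.
Outlet amounts (n = n₀ + Σ ν·ξ):
  B: 149 − 1(45.75) − 1(6.698) = 96.55
  D: 0 + 1(45.75) = 45.75
  C: 0 + 1(6.698) = 6.698
  E: 0 + 1(6.698) = 6.698
Total out = 155.7 kmol; y_C = 6.698 / 155.7 = 0.04302.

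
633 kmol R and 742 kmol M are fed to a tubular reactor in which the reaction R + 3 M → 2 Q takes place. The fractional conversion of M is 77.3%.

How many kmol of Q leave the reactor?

M reacted = 0.773 × 742 = 573.6 kmol; ν_M = −3, so ξ = 573.6/3 = 191.2 kmol.
Outlet amounts (n = n₀ + ν ξ):
  R: 633 − 1(191.2) = 441.8
  M: 742 − 3(191.2) = 168.4
  Q: 0 + 2(191.2) = 382.4

382 kmol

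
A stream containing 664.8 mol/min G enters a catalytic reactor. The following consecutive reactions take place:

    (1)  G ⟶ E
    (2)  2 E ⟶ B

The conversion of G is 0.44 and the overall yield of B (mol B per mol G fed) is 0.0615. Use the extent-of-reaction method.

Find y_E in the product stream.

Conversion of G: G consumed = 1ξ₁ = 0.44 × 664.8 → ξ₁ = 292.5 mol/min.
Yield of B: 1ξ₂ / 664.8 = 0.0615 → ξ₂ = 40.89 mol/min.
Outlet amounts (n = n₀ + Σ ν·ξ):
  G: 664.8 − 1(292.5) = 372.3
  E: 0 + 1(292.5) − 2(40.89) = 210.7
  B: 0 + 1(40.89) = 40.89
Total out = 623.9 mol/min; y_E = 210.7 / 623.9 = 0.3378.

0.338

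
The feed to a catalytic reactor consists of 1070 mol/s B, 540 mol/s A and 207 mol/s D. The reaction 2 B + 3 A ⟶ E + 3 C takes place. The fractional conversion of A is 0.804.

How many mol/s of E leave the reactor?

A reacted = 0.804 × 540 = 434.2 mol/s; ν_A = −3, so ξ = 434.2/3 = 144.7 mol/s.
Outlet amounts (n = n₀ + ν ξ):
  B: 1070 − 2(144.7) = 780.6
  A: 540 − 3(144.7) = 105.8
  E: 0 + 1(144.7) = 144.7
  C: 0 + 3(144.7) = 434.2
  D: 207 (inert)

145 mol/s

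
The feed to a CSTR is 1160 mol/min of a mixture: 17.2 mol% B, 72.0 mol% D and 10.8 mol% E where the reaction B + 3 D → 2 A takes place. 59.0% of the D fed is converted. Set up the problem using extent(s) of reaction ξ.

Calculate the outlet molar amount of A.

D reacted = 0.59 × 835.2 = 492.8 mol/min; ν_D = −3, so ξ = 492.8/3 = 164.3 mol/min.
Outlet amounts (n = n₀ + ν ξ):
  B: 199.5 − 1(164.3) = 35.26
  D: 835.2 − 3(164.3) = 342.4
  A: 0 + 2(164.3) = 328.5
  E: 125.3 (inert)

329 mol/min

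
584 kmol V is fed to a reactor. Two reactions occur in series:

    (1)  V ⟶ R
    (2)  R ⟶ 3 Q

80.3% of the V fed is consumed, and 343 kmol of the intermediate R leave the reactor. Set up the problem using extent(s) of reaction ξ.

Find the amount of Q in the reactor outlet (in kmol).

Conversion of V: V consumed = 1ξ₁ = 0.803 × 584 → ξ₁ = 469 kmol.
R balance: n_R = 0 + 1ξ₁ − 1ξ₂ = 343 → ξ₂ = (1·469 − 343)/1 = 126 kmol.
Outlet amounts (n = n₀ + Σ ν·ξ):
  V: 584 − 1(469) = 115
  R: 0 + 1(469) − 1(126) = 343
  Q: 0 + 3(126) = 377.9

378 kmol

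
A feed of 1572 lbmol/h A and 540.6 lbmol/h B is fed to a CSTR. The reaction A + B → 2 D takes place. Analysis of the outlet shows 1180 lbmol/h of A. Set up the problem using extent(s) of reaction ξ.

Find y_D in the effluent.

For A: n = n₀ − 1ξ → 1180 = 1572 − 1ξ, giving ξ = 392 lbmol/h.
Outlet amounts (n = n₀ + ν ξ):
  A: 1572 − 1(392) = 1180
  B: 540.6 − 1(392) = 148.6
  D: 0 + 2(392) = 784
Total out = 2113 lbmol/h; y_D = 784 / 2113 = 0.3711.

0.371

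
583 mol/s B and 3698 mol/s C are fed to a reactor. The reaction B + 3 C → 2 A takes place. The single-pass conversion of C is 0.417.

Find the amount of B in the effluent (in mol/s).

69 mol/s

C reacted = 0.417 × 3698 = 1542 mol/s; ν_C = −3, so ξ = 1542/3 = 514 mol/s.
Outlet amounts (n = n₀ + ν ξ):
  B: 583 − 1(514) = 68.98
  C: 3698 − 3(514) = 2156
  A: 0 + 2(514) = 1028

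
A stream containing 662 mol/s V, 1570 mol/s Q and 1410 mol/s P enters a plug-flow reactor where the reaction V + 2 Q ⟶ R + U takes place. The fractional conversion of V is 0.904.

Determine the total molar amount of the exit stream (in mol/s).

V reacted = 0.904 × 662 = 598.4 mol/s; ν_V = −1, so ξ = 598.4/1 = 598.4 mol/s.
Outlet amounts (n = n₀ + ν ξ):
  V: 662 − 1(598.4) = 63.55
  Q: 1570 − 2(598.4) = 373.1
  R: 0 + 1(598.4) = 598.4
  U: 0 + 1(598.4) = 598.4
  P: 1410 (inert)
Total out = 63.55 + 373.1 + 598.4 + 598.4 + 1410 = 3044 mol/s.

3040 mol/s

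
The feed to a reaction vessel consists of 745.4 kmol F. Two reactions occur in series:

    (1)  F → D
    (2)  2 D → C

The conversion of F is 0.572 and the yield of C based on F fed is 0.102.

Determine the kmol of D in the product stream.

Conversion of F: F consumed = 1ξ₁ = 0.572 × 745.4 → ξ₁ = 426.4 kmol.
Yield of C: 1ξ₂ / 745.4 = 0.102 → ξ₂ = 76.03 kmol.
Outlet amounts (n = n₀ + Σ ν·ξ):
  F: 745.4 − 1(426.4) = 319
  D: 0 + 1(426.4) − 2(76.03) = 274.3
  C: 0 + 1(76.03) = 76.03

274 kmol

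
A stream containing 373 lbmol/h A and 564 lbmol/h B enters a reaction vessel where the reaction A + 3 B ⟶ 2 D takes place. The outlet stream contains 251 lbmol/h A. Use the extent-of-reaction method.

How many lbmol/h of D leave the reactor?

244 lbmol/h

For A: n = n₀ − 1ξ → 251 = 373 − 1ξ, giving ξ = 122 lbmol/h.
Outlet amounts (n = n₀ + ν ξ):
  A: 373 − 1(122) = 251
  B: 564 − 3(122) = 198
  D: 0 + 2(122) = 244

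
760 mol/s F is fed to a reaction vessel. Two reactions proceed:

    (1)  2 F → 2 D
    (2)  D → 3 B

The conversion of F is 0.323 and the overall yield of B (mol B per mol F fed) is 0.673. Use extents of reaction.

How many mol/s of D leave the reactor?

Conversion of F: F consumed = 2ξ₁ = 0.323 × 760 → ξ₁ = 122.7 mol/s.
Yield of B: 3ξ₂ / 760 = 0.673 → ξ₂ = 170.5 mol/s.
Outlet amounts (n = n₀ + Σ ν·ξ):
  F: 760 − 2(122.7) = 514.5
  D: 0 + 2(122.7) − 1(170.5) = 74.99
  B: 0 + 3(170.5) = 511.5

75 mol/s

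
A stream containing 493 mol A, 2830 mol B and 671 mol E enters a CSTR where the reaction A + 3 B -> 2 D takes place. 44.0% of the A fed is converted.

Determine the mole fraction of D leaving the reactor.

A reacted = 0.44 × 493 = 216.9 mol; ν_A = −1, so ξ = 216.9/1 = 216.9 mol.
Outlet amounts (n = n₀ + ν ξ):
  A: 493 − 1(216.9) = 276.1
  B: 2830 − 3(216.9) = 2179
  D: 0 + 2(216.9) = 433.8
  E: 671 (inert)
Total out = 3560 mol; y_D = 433.8 / 3560 = 0.1219.

0.122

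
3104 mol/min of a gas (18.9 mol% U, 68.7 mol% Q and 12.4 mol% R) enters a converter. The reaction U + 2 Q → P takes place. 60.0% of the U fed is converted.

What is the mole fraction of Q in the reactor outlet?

0.595

U reacted = 0.6 × 586.7 = 352 mol/min; ν_U = −1, so ξ = 352/1 = 352 mol/min.
Outlet amounts (n = n₀ + ν ξ):
  U: 586.7 − 1(352) = 234.7
  Q: 2132 − 2(352) = 1428
  P: 0 + 1(352) = 352
  R: 384.9 (inert)
Total out = 2400 mol/min; y_Q = 1428 / 2400 = 0.5952.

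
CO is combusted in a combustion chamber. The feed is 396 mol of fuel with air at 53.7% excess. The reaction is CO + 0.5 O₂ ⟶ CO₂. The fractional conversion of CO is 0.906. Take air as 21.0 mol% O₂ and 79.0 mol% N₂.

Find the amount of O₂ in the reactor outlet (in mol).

125 mol

Stoichiometric O₂ = 0.5 × 396 = 198 mol; O₂ fed = 198 × 1.537 = 304.3 mol.
N₂ fed = 304.3 × 79/21 = 1145 mol.
Fuel reacted = 0.906 × 396 → ξ = 358.8 mol.
Outlet (n = n₀ + ν ξ):
  CO: 396 − 1(358.8) = 37.22
  O₂: 304.3 − 0.5(358.8) = 124.9
  N₂: 1145 (inert)
  CO₂: 0 + 1(358.8) = 358.8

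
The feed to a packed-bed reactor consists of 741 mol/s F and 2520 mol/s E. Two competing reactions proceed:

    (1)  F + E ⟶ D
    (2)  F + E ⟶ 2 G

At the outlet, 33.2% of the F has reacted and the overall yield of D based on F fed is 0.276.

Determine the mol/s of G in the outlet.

Yield of D: 1ξ₁ / 741 = 0.276 → ξ₁ = 204.5 mol/s.
Conversion of F: 1ξ₁ + 1ξ₂ = 0.332 × 741 = 246 → ξ₂ = 41.5 mol/s.
Outlet amounts (n = n₀ + Σ ν·ξ):
  F: 741 − 1(204.5) − 1(41.5) = 495
  E: 2520 − 1(204.5) − 1(41.5) = 2274
  D: 0 + 1(204.5) = 204.5
  G: 0 + 2(41.5) = 82.99

83 mol/s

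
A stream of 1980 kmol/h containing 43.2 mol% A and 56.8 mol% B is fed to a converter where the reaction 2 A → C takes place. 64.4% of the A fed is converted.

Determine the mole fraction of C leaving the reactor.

A reacted = 0.644 × 855.4 = 550.9 kmol/h; ν_A = −2, so ξ = 550.9/2 = 275.4 kmol/h.
Outlet amounts (n = n₀ + ν ξ):
  A: 855.4 − 2(275.4) = 304.5
  C: 0 + 1(275.4) = 275.4
  B: 1125 (inert)
Total out = 1705 kmol/h; y_C = 275.4 / 1705 = 0.1616.

0.162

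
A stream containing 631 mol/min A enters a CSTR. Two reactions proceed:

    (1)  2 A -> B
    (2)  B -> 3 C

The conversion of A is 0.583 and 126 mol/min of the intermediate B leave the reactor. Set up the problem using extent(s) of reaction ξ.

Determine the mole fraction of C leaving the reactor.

Conversion of A: A consumed = 2ξ₁ = 0.583 × 631 → ξ₁ = 183.9 mol/min.
B balance: n_B = 0 + 1ξ₁ − 1ξ₂ = 126 → ξ₂ = (1·183.9 − 126)/1 = 57.94 mol/min.
Outlet amounts (n = n₀ + Σ ν·ξ):
  A: 631 − 2(183.9) = 263.1
  B: 0 + 1(183.9) − 1(57.94) = 126
  C: 0 + 3(57.94) = 173.8
Total out = 562.9 mol/min; y_C = 173.8 / 562.9 = 0.3088.

0.309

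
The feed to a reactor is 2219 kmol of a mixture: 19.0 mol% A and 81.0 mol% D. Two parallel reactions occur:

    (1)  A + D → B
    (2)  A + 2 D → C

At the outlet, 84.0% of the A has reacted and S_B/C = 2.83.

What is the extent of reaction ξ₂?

Conversion of A: A consumed = 0.84 × 421.6 = 354.2 kmol = 1ξ₁ + 1ξ₂.
Selectivity: 1ξ₁ / (1ξ₂) = 2.83 → ξ₁ = 2.83 ξ₂.
Substitute: (1·2.83 + 1) ξ₂ = 354.2 → ξ₂ = 92.47 kmol, ξ₁ = 261.7 kmol.
Outlet amounts (n = n₀ + Σ ν·ξ):
  A: 421.6 − 1(261.7) − 1(92.47) = 67.46
  D: 1797 − 1(261.7) − 2(92.47) = 1351
  B: 0 + 1(261.7) = 261.7
  C: 0 + 1(92.47) = 92.47

ξ₂ = 92.5 kmol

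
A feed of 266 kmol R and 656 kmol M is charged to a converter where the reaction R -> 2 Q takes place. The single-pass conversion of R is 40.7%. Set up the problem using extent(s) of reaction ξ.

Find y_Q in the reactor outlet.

0.21

R reacted = 0.407 × 266 = 108.3 kmol; ν_R = −1, so ξ = 108.3/1 = 108.3 kmol.
Outlet amounts (n = n₀ + ν ξ):
  R: 266 − 1(108.3) = 157.7
  Q: 0 + 2(108.3) = 216.5
  M: 656 (inert)
Total out = 1030 kmol; y_Q = 216.5 / 1030 = 0.2102.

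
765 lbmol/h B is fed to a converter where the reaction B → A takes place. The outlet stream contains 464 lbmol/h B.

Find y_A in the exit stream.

0.393

For B: n = n₀ − 1ξ → 464 = 765 − 1ξ, giving ξ = 301 lbmol/h.
Outlet amounts (n = n₀ + ν ξ):
  B: 765 − 1(301) = 464
  A: 0 + 1(301) = 301
Total out = 765 lbmol/h; y_A = 301 / 765 = 0.3935.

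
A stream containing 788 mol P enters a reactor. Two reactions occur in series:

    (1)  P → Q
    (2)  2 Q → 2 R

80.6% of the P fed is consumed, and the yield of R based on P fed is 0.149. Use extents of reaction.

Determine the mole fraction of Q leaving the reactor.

0.657

Conversion of P: P consumed = 1ξ₁ = 0.806 × 788 → ξ₁ = 635.1 mol.
Yield of R: 2ξ₂ / 788 = 0.149 → ξ₂ = 58.71 mol.
Outlet amounts (n = n₀ + Σ ν·ξ):
  P: 788 − 1(635.1) = 152.9
  Q: 0 + 1(635.1) − 2(58.71) = 517.7
  R: 0 + 2(58.71) = 117.4
Total out = 788 mol; y_Q = 517.7 / 788 = 0.657.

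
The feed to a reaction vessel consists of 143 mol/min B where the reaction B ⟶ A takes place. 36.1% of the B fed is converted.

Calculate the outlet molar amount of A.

B reacted = 0.361 × 143 = 51.62 mol/min; ν_B = −1, so ξ = 51.62/1 = 51.62 mol/min.
Outlet amounts (n = n₀ + ν ξ):
  B: 143 − 1(51.62) = 91.38
  A: 0 + 1(51.62) = 51.62

51.6 mol/min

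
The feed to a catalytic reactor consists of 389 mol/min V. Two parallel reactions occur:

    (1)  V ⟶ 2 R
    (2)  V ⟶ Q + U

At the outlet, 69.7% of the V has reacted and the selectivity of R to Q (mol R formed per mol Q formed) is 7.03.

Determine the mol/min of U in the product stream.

60.1 mol/min

Conversion of V: V consumed = 0.697 × 389 = 271.1 mol/min = 1ξ₁ + 1ξ₂.
Selectivity: 2ξ₁ / (1ξ₂) = 7.03 → ξ₁ = 3.515 ξ₂.
Substitute: (1·3.515 + 1) ξ₂ = 271.1 → ξ₂ = 60.05 mol/min, ξ₁ = 211.1 mol/min.
Outlet amounts (n = n₀ + Σ ν·ξ):
  V: 389 − 1(211.1) − 1(60.05) = 117.9
  R: 0 + 2(211.1) = 422.2
  Q: 0 + 1(60.05) = 60.05
  U: 0 + 1(60.05) = 60.05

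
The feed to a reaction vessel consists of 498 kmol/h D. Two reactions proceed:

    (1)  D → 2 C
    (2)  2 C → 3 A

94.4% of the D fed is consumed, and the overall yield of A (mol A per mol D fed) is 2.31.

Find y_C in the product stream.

0.128

Conversion of D: D consumed = 1ξ₁ = 0.944 × 498 → ξ₁ = 470.1 kmol/h.
Yield of A: 3ξ₂ / 498 = 2.31 → ξ₂ = 383.5 kmol/h.
Outlet amounts (n = n₀ + Σ ν·ξ):
  D: 498 − 1(470.1) = 27.89
  C: 0 + 2(470.1) − 2(383.5) = 173.3
  A: 0 + 3(383.5) = 1150
Total out = 1352 kmol/h; y_C = 173.3 / 1352 = 0.1282.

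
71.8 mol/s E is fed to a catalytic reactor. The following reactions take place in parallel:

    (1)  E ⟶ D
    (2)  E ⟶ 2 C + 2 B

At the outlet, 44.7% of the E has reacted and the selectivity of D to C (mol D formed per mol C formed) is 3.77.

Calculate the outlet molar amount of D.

28.3 mol/s

Conversion of E: E consumed = 0.447 × 71.8 = 32.09 mol/s = 1ξ₁ + 1ξ₂.
Selectivity: 1ξ₁ / (2ξ₂) = 3.77 → ξ₁ = 7.54 ξ₂.
Substitute: (1·7.54 + 1) ξ₂ = 32.09 → ξ₂ = 3.758 mol/s, ξ₁ = 28.34 mol/s.
Outlet amounts (n = n₀ + Σ ν·ξ):
  E: 71.8 − 1(28.34) − 1(3.758) = 39.71
  D: 0 + 1(28.34) = 28.34
  C: 0 + 2(3.758) = 7.516
  B: 0 + 2(3.758) = 7.516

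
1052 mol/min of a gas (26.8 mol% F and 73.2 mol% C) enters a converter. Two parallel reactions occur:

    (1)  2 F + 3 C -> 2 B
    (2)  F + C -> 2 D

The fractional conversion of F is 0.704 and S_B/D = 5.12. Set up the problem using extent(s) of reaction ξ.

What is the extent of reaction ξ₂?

Conversion of F: F consumed = 0.704 × 281.9 = 198.5 mol/min = 2ξ₁ + 1ξ₂.
Selectivity: 2ξ₁ / (2ξ₂) = 5.12 → ξ₁ = 5.12 ξ₂.
Substitute: (2·5.12 + 1) ξ₂ = 198.5 → ξ₂ = 17.66 mol/min, ξ₁ = 90.41 mol/min.
Outlet amounts (n = n₀ + Σ ν·ξ):
  F: 281.9 − 2(90.41) − 1(17.66) = 83.45
  C: 770.1 − 3(90.41) − 1(17.66) = 481.2
  B: 0 + 2(90.41) = 180.8
  D: 0 + 2(17.66) = 35.32

ξ₂ = 17.7 mol/min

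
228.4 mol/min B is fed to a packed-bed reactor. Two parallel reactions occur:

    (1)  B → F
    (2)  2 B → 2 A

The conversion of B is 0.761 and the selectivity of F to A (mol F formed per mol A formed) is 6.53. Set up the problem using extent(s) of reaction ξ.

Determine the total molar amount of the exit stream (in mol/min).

228 mol/min

Conversion of B: B consumed = 0.761 × 228.4 = 173.8 mol/min = 1ξ₁ + 2ξ₂.
Selectivity: 1ξ₁ / (2ξ₂) = 6.53 → ξ₁ = 13.06 ξ₂.
Substitute: (1·13.06 + 2) ξ₂ = 173.8 → ξ₂ = 11.54 mol/min, ξ₁ = 150.7 mol/min.
Outlet amounts (n = n₀ + Σ ν·ξ):
  B: 228.4 − 1(150.7) − 2(11.54) = 54.59
  F: 0 + 1(150.7) = 150.7
  A: 0 + 2(11.54) = 23.08
Total out = 54.59 + 150.7 + 23.08 = 228.4 mol/min.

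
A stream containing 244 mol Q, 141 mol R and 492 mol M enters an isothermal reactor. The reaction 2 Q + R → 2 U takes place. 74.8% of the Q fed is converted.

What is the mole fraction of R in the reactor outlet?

Q reacted = 0.748 × 244 = 182.5 mol; ν_Q = −2, so ξ = 182.5/2 = 91.26 mol.
Outlet amounts (n = n₀ + ν ξ):
  Q: 244 − 2(91.26) = 61.49
  R: 141 − 1(91.26) = 49.74
  U: 0 + 2(91.26) = 182.5
  M: 492 (inert)
Total out = 785.7 mol; y_R = 49.74 / 785.7 = 0.06331.

0.0633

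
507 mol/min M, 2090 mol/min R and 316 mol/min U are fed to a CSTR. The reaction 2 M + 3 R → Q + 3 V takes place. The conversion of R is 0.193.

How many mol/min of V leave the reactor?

403 mol/min

R reacted = 0.193 × 2090 = 403.4 mol/min; ν_R = −3, so ξ = 403.4/3 = 134.5 mol/min.
Outlet amounts (n = n₀ + ν ξ):
  M: 507 − 2(134.5) = 238.1
  R: 2090 − 3(134.5) = 1687
  Q: 0 + 1(134.5) = 134.5
  V: 0 + 3(134.5) = 403.4
  U: 316 (inert)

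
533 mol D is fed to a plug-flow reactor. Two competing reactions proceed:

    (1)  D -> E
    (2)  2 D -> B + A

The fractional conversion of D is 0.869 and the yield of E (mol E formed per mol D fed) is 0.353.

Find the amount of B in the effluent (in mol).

Yield of E: 1ξ₁ / 533 = 0.353 → ξ₁ = 188.1 mol.
Conversion of D: 1ξ₁ + 2ξ₂ = 0.869 × 533 = 463.2 → ξ₂ = 137.5 mol.
Outlet amounts (n = n₀ + Σ ν·ξ):
  D: 533 − 1(188.1) − 2(137.5) = 69.82
  E: 0 + 1(188.1) = 188.1
  B: 0 + 1(137.5) = 137.5
  A: 0 + 1(137.5) = 137.5

138 mol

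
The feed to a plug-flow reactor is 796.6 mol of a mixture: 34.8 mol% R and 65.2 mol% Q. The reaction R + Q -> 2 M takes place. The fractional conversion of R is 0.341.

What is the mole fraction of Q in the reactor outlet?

R reacted = 0.341 × 277.2 = 94.53 mol; ν_R = −1, so ξ = 94.53/1 = 94.53 mol.
Outlet amounts (n = n₀ + ν ξ):
  R: 277.2 − 1(94.53) = 182.7
  Q: 519.4 − 1(94.53) = 424.9
  M: 0 + 2(94.53) = 189.1
Total out = 796.6 mol; y_Q = 424.9 / 796.6 = 0.5333.

0.533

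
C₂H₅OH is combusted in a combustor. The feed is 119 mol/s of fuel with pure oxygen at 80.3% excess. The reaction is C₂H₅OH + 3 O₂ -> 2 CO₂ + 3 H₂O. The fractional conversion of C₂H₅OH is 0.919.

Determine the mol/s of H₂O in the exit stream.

Stoichiometric O₂ = 3 × 119 = 357 mol/s; O₂ fed = 357 × 1.803 = 643.7 mol/s.
Fuel reacted = 0.919 × 119 → ξ = 109.4 mol/s.
Outlet (n = n₀ + ν ξ):
  C₂H₅OH: 119 − 1(109.4) = 9.639
  O₂: 643.7 − 3(109.4) = 315.6
  CO₂: 0 + 2(109.4) = 218.7
  H₂O: 0 + 3(109.4) = 328.1

328 mol/s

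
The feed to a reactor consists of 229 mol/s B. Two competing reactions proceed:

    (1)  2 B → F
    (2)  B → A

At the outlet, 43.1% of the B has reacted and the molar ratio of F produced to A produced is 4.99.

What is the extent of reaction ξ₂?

Conversion of B: B consumed = 0.431 × 229 = 98.7 mol/s = 2ξ₁ + 1ξ₂.
Selectivity: 1ξ₁ / (1ξ₂) = 4.99 → ξ₁ = 4.99 ξ₂.
Substitute: (2·4.99 + 1) ξ₂ = 98.7 → ξ₂ = 8.989 mol/s, ξ₁ = 44.86 mol/s.
Outlet amounts (n = n₀ + Σ ν·ξ):
  B: 229 − 2(44.86) − 1(8.989) = 130.3
  F: 0 + 1(44.86) = 44.86
  A: 0 + 1(8.989) = 8.989

ξ₂ = 8.99 mol/s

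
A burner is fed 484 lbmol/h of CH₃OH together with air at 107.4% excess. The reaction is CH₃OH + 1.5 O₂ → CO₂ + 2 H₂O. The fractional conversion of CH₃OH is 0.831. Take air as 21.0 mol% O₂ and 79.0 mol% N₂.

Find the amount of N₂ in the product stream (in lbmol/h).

5660 lbmol/h

Stoichiometric O₂ = 1.5 × 484 = 726 lbmol/h; O₂ fed = 726 × 2.074 = 1506 lbmol/h.
N₂ fed = 1506 × 79/21 = 5664 lbmol/h.
Fuel reacted = 0.831 × 484 → ξ = 402.2 lbmol/h.
Outlet (n = n₀ + ν ξ):
  CH₃OH: 484 − 1(402.2) = 81.8
  O₂: 1506 − 1.5(402.2) = 902.4
  N₂: 5664 (inert)
  CO₂: 0 + 1(402.2) = 402.2
  H₂O: 0 + 2(402.2) = 804.4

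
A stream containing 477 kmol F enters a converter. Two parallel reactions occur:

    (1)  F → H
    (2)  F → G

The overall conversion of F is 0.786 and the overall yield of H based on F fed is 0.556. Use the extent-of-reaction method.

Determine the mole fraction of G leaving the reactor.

0.23

Yield of H: 1ξ₁ / 477 = 0.556 → ξ₁ = 265.2 kmol.
Conversion of F: 1ξ₁ + 1ξ₂ = 0.786 × 477 = 374.9 → ξ₂ = 109.7 kmol.
Outlet amounts (n = n₀ + Σ ν·ξ):
  F: 477 − 1(265.2) − 1(109.7) = 102.1
  H: 0 + 1(265.2) = 265.2
  G: 0 + 1(109.7) = 109.7
Total out = 477 kmol; y_G = 109.7 / 477 = 0.23.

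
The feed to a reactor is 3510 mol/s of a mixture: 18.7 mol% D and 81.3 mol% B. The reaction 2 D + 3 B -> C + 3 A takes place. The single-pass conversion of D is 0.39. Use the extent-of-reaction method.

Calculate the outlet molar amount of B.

D reacted = 0.39 × 656.4 = 256 mol/s; ν_D = −2, so ξ = 256/2 = 128 mol/s.
Outlet amounts (n = n₀ + ν ξ):
  D: 656.4 − 2(128) = 400.4
  B: 2854 − 3(128) = 2470
  C: 0 + 1(128) = 128
  A: 0 + 3(128) = 384

2470 mol/s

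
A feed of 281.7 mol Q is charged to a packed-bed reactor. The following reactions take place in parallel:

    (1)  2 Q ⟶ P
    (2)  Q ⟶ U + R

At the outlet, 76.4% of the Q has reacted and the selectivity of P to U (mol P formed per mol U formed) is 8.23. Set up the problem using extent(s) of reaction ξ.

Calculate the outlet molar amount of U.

12.3 mol

Conversion of Q: Q consumed = 0.764 × 281.7 = 215.2 mol = 2ξ₁ + 1ξ₂.
Selectivity: 1ξ₁ / (1ξ₂) = 8.23 → ξ₁ = 8.23 ξ₂.
Substitute: (2·8.23 + 1) ξ₂ = 215.2 → ξ₂ = 12.33 mol, ξ₁ = 101.4 mol.
Outlet amounts (n = n₀ + Σ ν·ξ):
  Q: 281.7 − 2(101.4) − 1(12.33) = 66.48
  P: 0 + 1(101.4) = 101.4
  U: 0 + 1(12.33) = 12.33
  R: 0 + 1(12.33) = 12.33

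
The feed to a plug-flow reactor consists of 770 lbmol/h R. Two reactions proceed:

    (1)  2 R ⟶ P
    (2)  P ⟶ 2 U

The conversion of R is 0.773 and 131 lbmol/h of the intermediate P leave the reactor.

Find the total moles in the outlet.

Conversion of R: R consumed = 2ξ₁ = 0.773 × 770 → ξ₁ = 297.6 lbmol/h.
P balance: n_P = 0 + 1ξ₁ − 1ξ₂ = 131 → ξ₂ = (1·297.6 − 131)/1 = 166.6 lbmol/h.
Outlet amounts (n = n₀ + Σ ν·ξ):
  R: 770 − 2(297.6) = 174.8
  P: 0 + 1(297.6) − 1(166.6) = 131
  U: 0 + 2(166.6) = 333.2
Total out = 174.8 + 131 + 333.2 = 639 lbmol/h.

639 lbmol/h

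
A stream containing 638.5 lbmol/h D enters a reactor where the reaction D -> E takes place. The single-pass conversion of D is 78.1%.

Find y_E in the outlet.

0.781

D reacted = 0.781 × 638.5 = 498.7 lbmol/h; ν_D = −1, so ξ = 498.7/1 = 498.7 lbmol/h.
Outlet amounts (n = n₀ + ν ξ):
  D: 638.5 − 1(498.7) = 139.8
  E: 0 + 1(498.7) = 498.7
Total out = 638.5 lbmol/h; y_E = 498.7 / 638.5 = 0.781.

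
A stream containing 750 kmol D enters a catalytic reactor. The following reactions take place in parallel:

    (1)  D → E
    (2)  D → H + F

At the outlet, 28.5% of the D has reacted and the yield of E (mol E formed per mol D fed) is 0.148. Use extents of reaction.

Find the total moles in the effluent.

Yield of E: 1ξ₁ / 750 = 0.148 → ξ₁ = 111 kmol.
Conversion of D: 1ξ₁ + 1ξ₂ = 0.285 × 750 = 213.7 → ξ₂ = 102.7 kmol.
Outlet amounts (n = n₀ + Σ ν·ξ):
  D: 750 − 1(111) − 1(102.7) = 536.2
  E: 0 + 1(111) = 111
  H: 0 + 1(102.7) = 102.7
  F: 0 + 1(102.7) = 102.7
Total out = 536.2 + 111 + 102.7 + 102.7 = 852.8 kmol.

853 kmol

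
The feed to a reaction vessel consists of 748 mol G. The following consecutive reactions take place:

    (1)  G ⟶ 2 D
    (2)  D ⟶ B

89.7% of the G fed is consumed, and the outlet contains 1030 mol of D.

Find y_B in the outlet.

0.22

Conversion of G: G consumed = 1ξ₁ = 0.897 × 748 → ξ₁ = 671 mol.
D balance: n_D = 0 + 2ξ₁ − 1ξ₂ = 1030 → ξ₂ = (2·671 − 1030)/1 = 311.9 mol.
Outlet amounts (n = n₀ + Σ ν·ξ):
  G: 748 − 1(671) = 77.04
  D: 0 + 2(671) − 1(311.9) = 1030
  B: 0 + 1(311.9) = 311.9
Total out = 1419 mol; y_B = 311.9 / 1419 = 0.2198.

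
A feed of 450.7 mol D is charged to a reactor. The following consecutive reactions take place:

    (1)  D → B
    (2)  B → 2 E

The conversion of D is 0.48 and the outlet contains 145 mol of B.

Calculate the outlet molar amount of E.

143 mol

Conversion of D: D consumed = 1ξ₁ = 0.48 × 450.7 → ξ₁ = 216.3 mol.
B balance: n_B = 0 + 1ξ₁ − 1ξ₂ = 145 → ξ₂ = (1·216.3 − 145)/1 = 71.34 mol.
Outlet amounts (n = n₀ + Σ ν·ξ):
  D: 450.7 − 1(216.3) = 234.4
  B: 0 + 1(216.3) − 1(71.34) = 145
  E: 0 + 2(71.34) = 142.7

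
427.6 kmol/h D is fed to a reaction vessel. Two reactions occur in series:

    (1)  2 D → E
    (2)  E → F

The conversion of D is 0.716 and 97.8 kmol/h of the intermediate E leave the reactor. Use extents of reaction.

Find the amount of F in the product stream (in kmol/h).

55.3 kmol/h

Conversion of D: D consumed = 2ξ₁ = 0.716 × 427.6 → ξ₁ = 153.1 kmol/h.
E balance: n_E = 0 + 1ξ₁ − 1ξ₂ = 97.8 → ξ₂ = (1·153.1 − 97.8)/1 = 55.28 kmol/h.
Outlet amounts (n = n₀ + Σ ν·ξ):
  D: 427.6 − 2(153.1) = 121.4
  E: 0 + 1(153.1) − 1(55.28) = 97.8
  F: 0 + 1(55.28) = 55.28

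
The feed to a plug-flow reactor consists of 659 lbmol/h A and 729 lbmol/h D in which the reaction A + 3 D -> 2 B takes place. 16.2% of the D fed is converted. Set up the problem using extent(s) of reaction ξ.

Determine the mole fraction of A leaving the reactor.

D reacted = 0.162 × 729 = 118.1 lbmol/h; ν_D = −3, so ξ = 118.1/3 = 39.37 lbmol/h.
Outlet amounts (n = n₀ + ν ξ):
  A: 659 − 1(39.37) = 619.6
  D: 729 − 3(39.37) = 610.9
  B: 0 + 2(39.37) = 78.73
Total out = 1309 lbmol/h; y_A = 619.6 / 1309 = 0.4733.

0.473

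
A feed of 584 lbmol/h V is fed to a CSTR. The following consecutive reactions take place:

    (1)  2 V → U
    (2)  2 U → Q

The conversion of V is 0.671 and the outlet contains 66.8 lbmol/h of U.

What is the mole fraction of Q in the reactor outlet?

0.2

Conversion of V: V consumed = 2ξ₁ = 0.671 × 584 → ξ₁ = 195.9 lbmol/h.
U balance: n_U = 0 + 1ξ₁ − 2ξ₂ = 66.8 → ξ₂ = (1·195.9 − 66.8)/2 = 64.57 lbmol/h.
Outlet amounts (n = n₀ + Σ ν·ξ):
  V: 584 − 2(195.9) = 192.1
  U: 0 + 1(195.9) − 2(64.57) = 66.8
  Q: 0 + 1(64.57) = 64.57
Total out = 323.5 lbmol/h; y_Q = 64.57 / 323.5 = 0.1996.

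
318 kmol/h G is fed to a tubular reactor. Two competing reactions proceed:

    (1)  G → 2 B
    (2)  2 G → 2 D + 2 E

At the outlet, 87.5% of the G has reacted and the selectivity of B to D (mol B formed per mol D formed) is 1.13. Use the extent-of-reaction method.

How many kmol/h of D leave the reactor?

178 kmol/h

Conversion of G: G consumed = 0.875 × 318 = 278.2 kmol/h = 1ξ₁ + 2ξ₂.
Selectivity: 2ξ₁ / (2ξ₂) = 1.13 → ξ₁ = 1.13 ξ₂.
Substitute: (1·1.13 + 2) ξ₂ = 278.2 → ξ₂ = 88.9 kmol/h, ξ₁ = 100.5 kmol/h.
Outlet amounts (n = n₀ + Σ ν·ξ):
  G: 318 − 1(100.5) − 2(88.9) = 39.75
  B: 0 + 2(100.5) = 200.9
  D: 0 + 2(88.9) = 177.8
  E: 0 + 2(88.9) = 177.8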